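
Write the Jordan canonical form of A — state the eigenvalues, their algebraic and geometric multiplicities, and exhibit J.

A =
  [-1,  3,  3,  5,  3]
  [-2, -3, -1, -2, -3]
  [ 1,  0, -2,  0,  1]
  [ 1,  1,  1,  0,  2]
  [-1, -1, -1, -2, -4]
J_3(-2) ⊕ J_2(-2)

The characteristic polynomial is
  det(x·I − A) = x^5 + 10*x^4 + 40*x^3 + 80*x^2 + 80*x + 32 = (x + 2)^5

Eigenvalues and multiplicities (the geometric multiplicity of λ is n − rank(A − λI), which equals the number of Jordan blocks for λ):
  λ = -2: algebraic multiplicity = 5, geometric multiplicity = 2

Determining the block sizes for each eigenvalue:
  λ = -2: with am = 5 and gm = 2, the partition is not yet determined (e.g. several partitions of 5 into 2 parts exist). Let N = A − (-2)·I. Computing rank(N^1) = 3, rank(N^2) = 1, rank(N^3) = 0; the number of blocks of size ≥ j is rank(N^{j−1}) − rank(N^j), giving [2, 2, 1]. So we have 1 block(s) of size 3, 1 block(s) of size 2 → block sizes [3, 2]

Assembling the blocks gives a Jordan form
J =
  [-2,  1,  0,  0,  0]
  [ 0, -2,  1,  0,  0]
  [ 0,  0, -2,  0,  0]
  [ 0,  0,  0, -2,  1]
  [ 0,  0,  0,  0, -2]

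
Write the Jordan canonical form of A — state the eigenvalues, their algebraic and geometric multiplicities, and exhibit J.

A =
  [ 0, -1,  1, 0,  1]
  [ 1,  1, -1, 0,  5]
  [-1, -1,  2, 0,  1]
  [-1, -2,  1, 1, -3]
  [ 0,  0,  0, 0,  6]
J_3(1) ⊕ J_1(1) ⊕ J_1(6)

The characteristic polynomial is
  det(x·I − A) = x^5 - 10*x^4 + 30*x^3 - 40*x^2 + 25*x - 6 = (x - 6)*(x - 1)^4

Eigenvalues and multiplicities (the geometric multiplicity of λ is n − rank(A − λI), which equals the number of Jordan blocks for λ):
  λ = 1: algebraic multiplicity = 4, geometric multiplicity = 2
  λ = 6: algebraic multiplicity = 1, geometric multiplicity = 1

Determining the block sizes for each eigenvalue:
  λ = 1: with am = 4 and gm = 2, the partition is not yet determined (e.g. several partitions of 4 into 2 parts exist). Let N = A − (1)·I. Computing rank(N^1) = 3, rank(N^2) = 2, rank(N^3) = 1; the number of blocks of size ≥ j is rank(N^{j−1}) − rank(N^j), giving [2, 1, 1]. So we have 1 block(s) of size 3, 1 block(s) of size 1 → block sizes [3, 1]
  λ = 6: one block (gm = 1), so the single block has size am = 1 → block sizes [1]

Assembling the blocks gives a Jordan form
J =
  [1, 1, 0, 0, 0]
  [0, 1, 1, 0, 0]
  [0, 0, 1, 0, 0]
  [0, 0, 0, 1, 0]
  [0, 0, 0, 0, 6]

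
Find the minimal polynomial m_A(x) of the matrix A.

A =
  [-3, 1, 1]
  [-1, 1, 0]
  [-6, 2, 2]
x^3

The characteristic polynomial is χ_A(x) = x^3, so the eigenvalues are known. The minimal polynomial is
  m_A(x) = Π_λ (x − λ)^{k_λ}
where k_λ is the size of the *largest* Jordan block for λ (equivalently, the smallest k with (A − λI)^k v = 0 for every generalised eigenvector v of λ).

  λ = 0: largest Jordan block has size 3, contributing (x − 0)^3

So m_A(x) = x^3 = x^3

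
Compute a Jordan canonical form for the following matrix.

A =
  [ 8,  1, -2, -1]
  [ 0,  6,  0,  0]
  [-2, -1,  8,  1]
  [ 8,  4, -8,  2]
J_2(6) ⊕ J_1(6) ⊕ J_1(6)

The characteristic polynomial is
  det(x·I − A) = x^4 - 24*x^3 + 216*x^2 - 864*x + 1296 = (x - 6)^4

Eigenvalues and multiplicities (the geometric multiplicity of λ is n − rank(A − λI), which equals the number of Jordan blocks for λ):
  λ = 6: algebraic multiplicity = 4, geometric multiplicity = 3

Determining the block sizes for each eigenvalue:
  λ = 6: 3 blocks summing to 4 forces exactly one block of size 2 and the rest size 1 → block sizes [2, 1, 1]

Assembling the blocks gives a Jordan form
J =
  [6, 1, 0, 0]
  [0, 6, 0, 0]
  [0, 0, 6, 0]
  [0, 0, 0, 6]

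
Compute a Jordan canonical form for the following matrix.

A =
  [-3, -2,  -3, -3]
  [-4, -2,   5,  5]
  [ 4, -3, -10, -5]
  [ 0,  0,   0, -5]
J_3(-5) ⊕ J_1(-5)

The characteristic polynomial is
  det(x·I − A) = x^4 + 20*x^3 + 150*x^2 + 500*x + 625 = (x + 5)^4

Eigenvalues and multiplicities (the geometric multiplicity of λ is n − rank(A − λI), which equals the number of Jordan blocks for λ):
  λ = -5: algebraic multiplicity = 4, geometric multiplicity = 2

Determining the block sizes for each eigenvalue:
  λ = -5: with am = 4 and gm = 2, the partition is not yet determined (e.g. several partitions of 4 into 2 parts exist). Let N = A − (-5)·I. Computing rank(N^1) = 2, rank(N^2) = 1, rank(N^3) = 0; the number of blocks of size ≥ j is rank(N^{j−1}) − rank(N^j), giving [2, 1, 1]. So we have 1 block(s) of size 3, 1 block(s) of size 1 → block sizes [3, 1]

Assembling the blocks gives a Jordan form
J =
  [-5,  1,  0,  0]
  [ 0, -5,  1,  0]
  [ 0,  0, -5,  0]
  [ 0,  0,  0, -5]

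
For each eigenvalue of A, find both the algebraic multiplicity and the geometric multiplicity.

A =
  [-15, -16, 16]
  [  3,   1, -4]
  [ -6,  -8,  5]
λ = -3: alg = 3, geom = 2

Step 1 — factor the characteristic polynomial to read off the algebraic multiplicities:
  χ_A(x) = (x + 3)^3

Step 2 — compute geometric multiplicities via the rank-nullity identity g(λ) = n − rank(A − λI):
  rank(A − (-3)·I) = 1, so dim ker(A − (-3)·I) = n − 1 = 2

Summary:
  λ = -3: algebraic multiplicity = 3, geometric multiplicity = 2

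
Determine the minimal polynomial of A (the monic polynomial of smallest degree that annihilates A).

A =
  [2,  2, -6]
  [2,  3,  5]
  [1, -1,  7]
x^3 - 12*x^2 + 48*x - 64

The characteristic polynomial is χ_A(x) = (x - 4)^3, so the eigenvalues are known. The minimal polynomial is
  m_A(x) = Π_λ (x − λ)^{k_λ}
where k_λ is the size of the *largest* Jordan block for λ (equivalently, the smallest k with (A − λI)^k v = 0 for every generalised eigenvector v of λ).

  λ = 4: largest Jordan block has size 3, contributing (x − 4)^3

So m_A(x) = (x - 4)^3 = x^3 - 12*x^2 + 48*x - 64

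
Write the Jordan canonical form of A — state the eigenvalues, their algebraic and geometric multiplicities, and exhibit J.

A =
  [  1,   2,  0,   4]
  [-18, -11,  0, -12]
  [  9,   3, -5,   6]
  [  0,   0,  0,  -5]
J_2(-5) ⊕ J_1(-5) ⊕ J_1(-5)

The characteristic polynomial is
  det(x·I − A) = x^4 + 20*x^3 + 150*x^2 + 500*x + 625 = (x + 5)^4

Eigenvalues and multiplicities (the geometric multiplicity of λ is n − rank(A − λI), which equals the number of Jordan blocks for λ):
  λ = -5: algebraic multiplicity = 4, geometric multiplicity = 3

Determining the block sizes for each eigenvalue:
  λ = -5: 3 blocks summing to 4 forces exactly one block of size 2 and the rest size 1 → block sizes [2, 1, 1]

Assembling the blocks gives a Jordan form
J =
  [-5,  1,  0,  0]
  [ 0, -5,  0,  0]
  [ 0,  0, -5,  0]
  [ 0,  0,  0, -5]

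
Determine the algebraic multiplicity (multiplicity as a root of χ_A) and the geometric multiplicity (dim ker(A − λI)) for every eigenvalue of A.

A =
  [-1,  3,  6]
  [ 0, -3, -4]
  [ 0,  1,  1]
λ = -1: alg = 3, geom = 2

Step 1 — factor the characteristic polynomial to read off the algebraic multiplicities:
  χ_A(x) = (x + 1)^3

Step 2 — compute geometric multiplicities via the rank-nullity identity g(λ) = n − rank(A − λI):
  rank(A − (-1)·I) = 1, so dim ker(A − (-1)·I) = n − 1 = 2

Summary:
  λ = -1: algebraic multiplicity = 3, geometric multiplicity = 2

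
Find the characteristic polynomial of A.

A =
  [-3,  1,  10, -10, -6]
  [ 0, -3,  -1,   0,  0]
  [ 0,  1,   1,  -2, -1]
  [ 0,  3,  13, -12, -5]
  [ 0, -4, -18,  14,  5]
x^5 + 12*x^4 + 57*x^3 + 134*x^2 + 156*x + 72

Expanding det(x·I − A) (e.g. by cofactor expansion or by noting that A is similar to its Jordan form J, which has the same characteristic polynomial as A) gives
  χ_A(x) = x^5 + 12*x^4 + 57*x^3 + 134*x^2 + 156*x + 72
which factors as (x + 2)^3*(x + 3)^2. The eigenvalues (with algebraic multiplicities) are λ = -3 with multiplicity 2, λ = -2 with multiplicity 3.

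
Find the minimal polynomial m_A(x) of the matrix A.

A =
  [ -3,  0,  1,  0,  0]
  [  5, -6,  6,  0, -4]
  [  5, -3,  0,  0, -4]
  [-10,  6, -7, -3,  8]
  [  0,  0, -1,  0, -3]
x^3 + 9*x^2 + 27*x + 27

The characteristic polynomial is χ_A(x) = (x + 3)^5, so the eigenvalues are known. The minimal polynomial is
  m_A(x) = Π_λ (x − λ)^{k_λ}
where k_λ is the size of the *largest* Jordan block for λ (equivalently, the smallest k with (A − λI)^k v = 0 for every generalised eigenvector v of λ).

  λ = -3: largest Jordan block has size 3, contributing (x + 3)^3

So m_A(x) = (x + 3)^3 = x^3 + 9*x^2 + 27*x + 27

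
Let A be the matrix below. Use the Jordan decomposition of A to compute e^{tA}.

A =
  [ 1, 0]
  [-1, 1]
e^{tA} =
  [exp(t), 0]
  [-t*exp(t), exp(t)]

Strategy: write A = P · J · P⁻¹ where J is a Jordan canonical form, so e^{tA} = P · e^{tJ} · P⁻¹, and e^{tJ} can be computed block-by-block.

A has Jordan form
J =
  [1, 1]
  [0, 1]
(up to reordering of blocks).

Per-block formulas:
  For a 2×2 Jordan block J_2(1): exp(t · J_2(1)) = e^(1t)·(I + t·N), where N is the 2×2 nilpotent shift.

After assembling e^{tJ} and conjugating by P, we get:

e^{tA} =
  [exp(t), 0]
  [-t*exp(t), exp(t)]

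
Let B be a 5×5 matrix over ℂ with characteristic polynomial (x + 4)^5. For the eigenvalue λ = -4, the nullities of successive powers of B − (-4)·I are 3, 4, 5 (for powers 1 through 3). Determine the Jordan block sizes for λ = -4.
Block sizes for λ = -4: [3, 1, 1]

From the dimensions of kernels of powers, the number of Jordan blocks of size at least j is d_j − d_{j−1} where d_j = dim ker(N^j) (with d_0 = 0). Computing the differences gives [3, 1, 1].
The number of blocks of size exactly k is (#blocks of size ≥ k) − (#blocks of size ≥ k + 1), so the partition is: 2 block(s) of size 1, 1 block(s) of size 3.
In nonincreasing order the block sizes are [3, 1, 1].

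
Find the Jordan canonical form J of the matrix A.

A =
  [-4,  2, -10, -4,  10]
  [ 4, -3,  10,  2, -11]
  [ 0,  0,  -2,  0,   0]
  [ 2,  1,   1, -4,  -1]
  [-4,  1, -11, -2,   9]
J_3(-2) ⊕ J_1(-2) ⊕ J_1(4)

The characteristic polynomial is
  det(x·I − A) = x^5 + 4*x^4 - 8*x^3 - 64*x^2 - 112*x - 64 = (x - 4)*(x + 2)^4

Eigenvalues and multiplicities (the geometric multiplicity of λ is n − rank(A − λI), which equals the number of Jordan blocks for λ):
  λ = -2: algebraic multiplicity = 4, geometric multiplicity = 2
  λ = 4: algebraic multiplicity = 1, geometric multiplicity = 1

Determining the block sizes for each eigenvalue:
  λ = -2: with am = 4 and gm = 2, the partition is not yet determined (e.g. several partitions of 4 into 2 parts exist). Let N = A − (-2)·I. Computing rank(N^1) = 3, rank(N^2) = 2, rank(N^3) = 1; the number of blocks of size ≥ j is rank(N^{j−1}) − rank(N^j), giving [2, 1, 1]. So we have 1 block(s) of size 3, 1 block(s) of size 1 → block sizes [3, 1]
  λ = 4: one block (gm = 1), so the single block has size am = 1 → block sizes [1]

Assembling the blocks gives a Jordan form
J =
  [-2,  1,  0,  0, 0]
  [ 0, -2,  1,  0, 0]
  [ 0,  0, -2,  0, 0]
  [ 0,  0,  0, -2, 0]
  [ 0,  0,  0,  0, 4]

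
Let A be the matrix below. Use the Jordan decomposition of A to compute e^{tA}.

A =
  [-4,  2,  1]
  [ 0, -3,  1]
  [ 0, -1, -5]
e^{tA} =
  [exp(-4*t), t^2*exp(-4*t)/2 + 2*t*exp(-4*t), t^2*exp(-4*t)/2 + t*exp(-4*t)]
  [0, t*exp(-4*t) + exp(-4*t), t*exp(-4*t)]
  [0, -t*exp(-4*t), -t*exp(-4*t) + exp(-4*t)]

Strategy: write A = P · J · P⁻¹ where J is a Jordan canonical form, so e^{tA} = P · e^{tJ} · P⁻¹, and e^{tJ} can be computed block-by-block.

A has Jordan form
J =
  [-4,  1,  0]
  [ 0, -4,  1]
  [ 0,  0, -4]
(up to reordering of blocks).

Per-block formulas:
  For a 3×3 Jordan block J_3(-4): exp(t · J_3(-4)) = e^(-4t)·(I + t·N + (t^2/2)·N^2), where N is the 3×3 nilpotent shift.

After assembling e^{tJ} and conjugating by P, we get:

e^{tA} =
  [exp(-4*t), t^2*exp(-4*t)/2 + 2*t*exp(-4*t), t^2*exp(-4*t)/2 + t*exp(-4*t)]
  [0, t*exp(-4*t) + exp(-4*t), t*exp(-4*t)]
  [0, -t*exp(-4*t), -t*exp(-4*t) + exp(-4*t)]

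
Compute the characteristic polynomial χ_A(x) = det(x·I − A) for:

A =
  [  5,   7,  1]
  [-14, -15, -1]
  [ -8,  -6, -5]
x^3 + 15*x^2 + 75*x + 125

Expanding det(x·I − A) (e.g. by cofactor expansion or by noting that A is similar to its Jordan form J, which has the same characteristic polynomial as A) gives
  χ_A(x) = x^3 + 15*x^2 + 75*x + 125
which factors as (x + 5)^3. The eigenvalues (with algebraic multiplicities) are λ = -5 with multiplicity 3.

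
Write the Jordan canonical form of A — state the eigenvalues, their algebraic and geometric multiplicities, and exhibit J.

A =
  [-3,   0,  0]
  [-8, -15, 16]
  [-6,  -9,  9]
J_2(-3) ⊕ J_1(-3)

The characteristic polynomial is
  det(x·I − A) = x^3 + 9*x^2 + 27*x + 27 = (x + 3)^3

Eigenvalues and multiplicities (the geometric multiplicity of λ is n − rank(A − λI), which equals the number of Jordan blocks for λ):
  λ = -3: algebraic multiplicity = 3, geometric multiplicity = 2

Determining the block sizes for each eigenvalue:
  λ = -3: 2 blocks summing to 3 forces exactly one block of size 2 and the rest size 1 → block sizes [2, 1]

Assembling the blocks gives a Jordan form
J =
  [-3,  1,  0]
  [ 0, -3,  0]
  [ 0,  0, -3]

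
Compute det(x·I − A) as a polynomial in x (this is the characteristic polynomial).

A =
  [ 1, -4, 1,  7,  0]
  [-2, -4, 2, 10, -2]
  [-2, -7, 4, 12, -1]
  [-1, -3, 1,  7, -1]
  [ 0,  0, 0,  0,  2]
x^5 - 10*x^4 + 40*x^3 - 80*x^2 + 80*x - 32

Expanding det(x·I − A) (e.g. by cofactor expansion or by noting that A is similar to its Jordan form J, which has the same characteristic polynomial as A) gives
  χ_A(x) = x^5 - 10*x^4 + 40*x^3 - 80*x^2 + 80*x - 32
which factors as (x - 2)^5. The eigenvalues (with algebraic multiplicities) are λ = 2 with multiplicity 5.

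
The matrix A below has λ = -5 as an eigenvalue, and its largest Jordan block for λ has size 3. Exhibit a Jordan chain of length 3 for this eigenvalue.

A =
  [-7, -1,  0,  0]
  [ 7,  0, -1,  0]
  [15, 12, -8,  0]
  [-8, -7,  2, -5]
A Jordan chain for λ = -5 of length 3:
v_1 = (-3, 6, 9, -3)ᵀ
v_2 = (-2, 7, 15, -8)ᵀ
v_3 = (1, 0, 0, 0)ᵀ

Let N = A − (-5)·I. We want v_3 with N^3 v_3 = 0 but N^2 v_3 ≠ 0; then v_{j-1} := N · v_j for j = 3, …, 2.

Pick v_3 = (1, 0, 0, 0)ᵀ.
Then v_2 = N · v_3 = (-2, 7, 15, -8)ᵀ.
Then v_1 = N · v_2 = (-3, 6, 9, -3)ᵀ.

Sanity check: (A − (-5)·I) v_1 = (0, 0, 0, 0)ᵀ = 0. ✓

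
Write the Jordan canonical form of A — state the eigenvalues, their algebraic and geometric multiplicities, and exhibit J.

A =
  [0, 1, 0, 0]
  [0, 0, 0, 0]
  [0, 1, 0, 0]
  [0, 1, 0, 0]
J_2(0) ⊕ J_1(0) ⊕ J_1(0)

The characteristic polynomial is
  det(x·I − A) = x^4

Eigenvalues and multiplicities (the geometric multiplicity of λ is n − rank(A − λI), which equals the number of Jordan blocks for λ):
  λ = 0: algebraic multiplicity = 4, geometric multiplicity = 3

Determining the block sizes for each eigenvalue:
  λ = 0: 3 blocks summing to 4 forces exactly one block of size 2 and the rest size 1 → block sizes [2, 1, 1]

Assembling the blocks gives a Jordan form
J =
  [0, 1, 0, 0]
  [0, 0, 0, 0]
  [0, 0, 0, 0]
  [0, 0, 0, 0]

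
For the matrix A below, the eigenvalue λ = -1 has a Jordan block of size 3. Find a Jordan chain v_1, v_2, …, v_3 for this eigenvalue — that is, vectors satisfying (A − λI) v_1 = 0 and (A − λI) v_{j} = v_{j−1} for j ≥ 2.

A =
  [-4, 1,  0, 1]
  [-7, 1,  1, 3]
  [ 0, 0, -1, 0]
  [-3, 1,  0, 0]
A Jordan chain for λ = -1 of length 3:
v_1 = (-1, -2, 0, -1)ᵀ
v_2 = (-3, -7, 0, -3)ᵀ
v_3 = (1, 0, 0, 0)ᵀ

Let N = A − (-1)·I. We want v_3 with N^3 v_3 = 0 but N^2 v_3 ≠ 0; then v_{j-1} := N · v_j for j = 3, …, 2.

Pick v_3 = (1, 0, 0, 0)ᵀ.
Then v_2 = N · v_3 = (-3, -7, 0, -3)ᵀ.
Then v_1 = N · v_2 = (-1, -2, 0, -1)ᵀ.

Sanity check: (A − (-1)·I) v_1 = (0, 0, 0, 0)ᵀ = 0. ✓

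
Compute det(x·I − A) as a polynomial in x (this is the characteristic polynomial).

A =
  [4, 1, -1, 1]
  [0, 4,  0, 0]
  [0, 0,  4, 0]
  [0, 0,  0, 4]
x^4 - 16*x^3 + 96*x^2 - 256*x + 256

Expanding det(x·I − A) (e.g. by cofactor expansion or by noting that A is similar to its Jordan form J, which has the same characteristic polynomial as A) gives
  χ_A(x) = x^4 - 16*x^3 + 96*x^2 - 256*x + 256
which factors as (x - 4)^4. The eigenvalues (with algebraic multiplicities) are λ = 4 with multiplicity 4.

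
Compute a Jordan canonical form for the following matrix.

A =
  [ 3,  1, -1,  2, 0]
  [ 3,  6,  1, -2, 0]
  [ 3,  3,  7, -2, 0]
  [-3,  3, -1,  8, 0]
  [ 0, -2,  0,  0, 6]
J_3(6) ⊕ J_1(6) ⊕ J_1(6)

The characteristic polynomial is
  det(x·I − A) = x^5 - 30*x^4 + 360*x^3 - 2160*x^2 + 6480*x - 7776 = (x - 6)^5

Eigenvalues and multiplicities (the geometric multiplicity of λ is n − rank(A − λI), which equals the number of Jordan blocks for λ):
  λ = 6: algebraic multiplicity = 5, geometric multiplicity = 3

Determining the block sizes for each eigenvalue:
  λ = 6: with am = 5 and gm = 3, the partition is not yet determined (e.g. several partitions of 5 into 3 parts exist). Let N = A − (6)·I. Computing rank(N^1) = 2, rank(N^2) = 1, rank(N^3) = 0; the number of blocks of size ≥ j is rank(N^{j−1}) − rank(N^j), giving [3, 1, 1]. So we have 1 block(s) of size 3, 2 block(s) of size 1 → block sizes [3, 1, 1]

Assembling the blocks gives a Jordan form
J =
  [6, 1, 0, 0, 0]
  [0, 6, 1, 0, 0]
  [0, 0, 6, 0, 0]
  [0, 0, 0, 6, 0]
  [0, 0, 0, 0, 6]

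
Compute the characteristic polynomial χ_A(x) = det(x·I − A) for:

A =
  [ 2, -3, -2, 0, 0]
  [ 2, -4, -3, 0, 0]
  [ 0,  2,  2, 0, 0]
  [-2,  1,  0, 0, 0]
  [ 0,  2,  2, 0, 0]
x^5

Expanding det(x·I − A) (e.g. by cofactor expansion or by noting that A is similar to its Jordan form J, which has the same characteristic polynomial as A) gives
  χ_A(x) = x^5
which factors as x^5. The eigenvalues (with algebraic multiplicities) are λ = 0 with multiplicity 5.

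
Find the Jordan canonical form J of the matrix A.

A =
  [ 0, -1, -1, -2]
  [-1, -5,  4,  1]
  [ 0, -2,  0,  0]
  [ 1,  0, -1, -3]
J_3(-2) ⊕ J_1(-2)

The characteristic polynomial is
  det(x·I − A) = x^4 + 8*x^3 + 24*x^2 + 32*x + 16 = (x + 2)^4

Eigenvalues and multiplicities (the geometric multiplicity of λ is n − rank(A − λI), which equals the number of Jordan blocks for λ):
  λ = -2: algebraic multiplicity = 4, geometric multiplicity = 2

Determining the block sizes for each eigenvalue:
  λ = -2: with am = 4 and gm = 2, the partition is not yet determined (e.g. several partitions of 4 into 2 parts exist). Let N = A − (-2)·I. Computing rank(N^1) = 2, rank(N^2) = 1, rank(N^3) = 0; the number of blocks of size ≥ j is rank(N^{j−1}) − rank(N^j), giving [2, 1, 1]. So we have 1 block(s) of size 3, 1 block(s) of size 1 → block sizes [3, 1]

Assembling the blocks gives a Jordan form
J =
  [-2,  1,  0,  0]
  [ 0, -2,  1,  0]
  [ 0,  0, -2,  0]
  [ 0,  0,  0, -2]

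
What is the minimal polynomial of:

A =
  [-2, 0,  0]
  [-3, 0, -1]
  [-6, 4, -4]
x^2 + 4*x + 4

The characteristic polynomial is χ_A(x) = (x + 2)^3, so the eigenvalues are known. The minimal polynomial is
  m_A(x) = Π_λ (x − λ)^{k_λ}
where k_λ is the size of the *largest* Jordan block for λ (equivalently, the smallest k with (A − λI)^k v = 0 for every generalised eigenvector v of λ).

  λ = -2: largest Jordan block has size 2, contributing (x + 2)^2

So m_A(x) = (x + 2)^2 = x^2 + 4*x + 4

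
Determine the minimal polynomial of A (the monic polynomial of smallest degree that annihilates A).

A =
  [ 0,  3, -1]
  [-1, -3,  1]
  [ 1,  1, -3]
x^3 + 6*x^2 + 12*x + 8

The characteristic polynomial is χ_A(x) = (x + 2)^3, so the eigenvalues are known. The minimal polynomial is
  m_A(x) = Π_λ (x − λ)^{k_λ}
where k_λ is the size of the *largest* Jordan block for λ (equivalently, the smallest k with (A − λI)^k v = 0 for every generalised eigenvector v of λ).

  λ = -2: largest Jordan block has size 3, contributing (x + 2)^3

So m_A(x) = (x + 2)^3 = x^3 + 6*x^2 + 12*x + 8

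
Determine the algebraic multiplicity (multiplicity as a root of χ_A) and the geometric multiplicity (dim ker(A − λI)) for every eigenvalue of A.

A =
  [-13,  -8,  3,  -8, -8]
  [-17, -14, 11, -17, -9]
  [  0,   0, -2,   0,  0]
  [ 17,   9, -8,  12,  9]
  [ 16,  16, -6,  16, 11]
λ = -5: alg = 2, geom = 2; λ = -2: alg = 1, geom = 1; λ = 3: alg = 2, geom = 1

Step 1 — factor the characteristic polynomial to read off the algebraic multiplicities:
  χ_A(x) = (x - 3)^2*(x + 2)*(x + 5)^2

Step 2 — compute geometric multiplicities via the rank-nullity identity g(λ) = n − rank(A − λI):
  rank(A − (-5)·I) = 3, so dim ker(A − (-5)·I) = n − 3 = 2
  rank(A − (-2)·I) = 4, so dim ker(A − (-2)·I) = n − 4 = 1
  rank(A − (3)·I) = 4, so dim ker(A − (3)·I) = n − 4 = 1

Summary:
  λ = -5: algebraic multiplicity = 2, geometric multiplicity = 2
  λ = -2: algebraic multiplicity = 1, geometric multiplicity = 1
  λ = 3: algebraic multiplicity = 2, geometric multiplicity = 1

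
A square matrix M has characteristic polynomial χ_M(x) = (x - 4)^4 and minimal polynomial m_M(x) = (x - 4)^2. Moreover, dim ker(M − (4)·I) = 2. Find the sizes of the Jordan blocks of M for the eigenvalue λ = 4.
Block sizes for λ = 4: [2, 2]

Step 1 — from the characteristic polynomial, algebraic multiplicity of λ = 4 is 4. From dim ker(M − (4)·I) = 2, there are exactly 2 Jordan blocks for λ = 4.
Step 2 — from the minimal polynomial, the factor (x − 4)^2 tells us the largest block for λ = 4 has size 2.
Step 3 — with total size 4, 2 blocks, and largest block 2, the block sizes (in nonincreasing order) are [2, 2].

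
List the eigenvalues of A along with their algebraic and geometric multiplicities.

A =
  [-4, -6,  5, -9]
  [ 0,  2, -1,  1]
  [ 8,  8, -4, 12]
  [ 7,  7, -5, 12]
λ = 0: alg = 1, geom = 1; λ = 2: alg = 3, geom = 1

Step 1 — factor the characteristic polynomial to read off the algebraic multiplicities:
  χ_A(x) = x*(x - 2)^3

Step 2 — compute geometric multiplicities via the rank-nullity identity g(λ) = n − rank(A − λI):
  rank(A − (0)·I) = 3, so dim ker(A − (0)·I) = n − 3 = 1
  rank(A − (2)·I) = 3, so dim ker(A − (2)·I) = n − 3 = 1

Summary:
  λ = 0: algebraic multiplicity = 1, geometric multiplicity = 1
  λ = 2: algebraic multiplicity = 3, geometric multiplicity = 1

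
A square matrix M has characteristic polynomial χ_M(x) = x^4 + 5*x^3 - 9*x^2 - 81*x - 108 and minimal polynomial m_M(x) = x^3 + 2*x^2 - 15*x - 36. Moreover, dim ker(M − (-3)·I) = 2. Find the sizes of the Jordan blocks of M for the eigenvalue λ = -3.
Block sizes for λ = -3: [2, 1]

Step 1 — from the characteristic polynomial, algebraic multiplicity of λ = -3 is 3. From dim ker(M − (-3)·I) = 2, there are exactly 2 Jordan blocks for λ = -3.
Step 2 — from the minimal polynomial, the factor (x + 3)^2 tells us the largest block for λ = -3 has size 2.
Step 3 — with total size 3, 2 blocks, and largest block 2, the block sizes (in nonincreasing order) are [2, 1].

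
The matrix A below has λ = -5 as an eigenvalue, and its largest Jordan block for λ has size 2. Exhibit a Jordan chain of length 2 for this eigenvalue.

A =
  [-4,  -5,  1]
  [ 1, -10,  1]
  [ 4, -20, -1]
A Jordan chain for λ = -5 of length 2:
v_1 = (1, 1, 4)ᵀ
v_2 = (1, 0, 0)ᵀ

Let N = A − (-5)·I. We want v_2 with N^2 v_2 = 0 but N^1 v_2 ≠ 0; then v_{j-1} := N · v_j for j = 2, …, 2.

Pick v_2 = (1, 0, 0)ᵀ.
Then v_1 = N · v_2 = (1, 1, 4)ᵀ.

Sanity check: (A − (-5)·I) v_1 = (0, 0, 0)ᵀ = 0. ✓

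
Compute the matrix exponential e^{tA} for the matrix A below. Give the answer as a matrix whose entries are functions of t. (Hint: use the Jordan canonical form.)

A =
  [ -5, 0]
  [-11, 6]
e^{tA} =
  [exp(-5*t), 0]
  [-exp(6*t) + exp(-5*t), exp(6*t)]

Strategy: write A = P · J · P⁻¹ where J is a Jordan canonical form, so e^{tA} = P · e^{tJ} · P⁻¹, and e^{tJ} can be computed block-by-block.

A has Jordan form
J =
  [-5, 0]
  [ 0, 6]
(up to reordering of blocks).

Per-block formulas:
  For a 1×1 block at λ = -5: exp(t · [-5]) = [e^(-5t)].
  For a 1×1 block at λ = 6: exp(t · [6]) = [e^(6t)].

After assembling e^{tJ} and conjugating by P, we get:

e^{tA} =
  [exp(-5*t), 0]
  [-exp(6*t) + exp(-5*t), exp(6*t)]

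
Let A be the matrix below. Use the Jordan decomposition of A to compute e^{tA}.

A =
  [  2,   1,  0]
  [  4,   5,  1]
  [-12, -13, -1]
e^{tA} =
  [2*t^2*exp(2*t) + exp(2*t), 3*t^2*exp(2*t)/2 + t*exp(2*t), t^2*exp(2*t)/2]
  [4*t*exp(2*t), 3*t*exp(2*t) + exp(2*t), t*exp(2*t)]
  [-8*t^2*exp(2*t) - 12*t*exp(2*t), -6*t^2*exp(2*t) - 13*t*exp(2*t), -2*t^2*exp(2*t) - 3*t*exp(2*t) + exp(2*t)]

Strategy: write A = P · J · P⁻¹ where J is a Jordan canonical form, so e^{tA} = P · e^{tJ} · P⁻¹, and e^{tJ} can be computed block-by-block.

A has Jordan form
J =
  [2, 1, 0]
  [0, 2, 1]
  [0, 0, 2]
(up to reordering of blocks).

Per-block formulas:
  For a 3×3 Jordan block J_3(2): exp(t · J_3(2)) = e^(2t)·(I + t·N + (t^2/2)·N^2), where N is the 3×3 nilpotent shift.

After assembling e^{tJ} and conjugating by P, we get:

e^{tA} =
  [2*t^2*exp(2*t) + exp(2*t), 3*t^2*exp(2*t)/2 + t*exp(2*t), t^2*exp(2*t)/2]
  [4*t*exp(2*t), 3*t*exp(2*t) + exp(2*t), t*exp(2*t)]
  [-8*t^2*exp(2*t) - 12*t*exp(2*t), -6*t^2*exp(2*t) - 13*t*exp(2*t), -2*t^2*exp(2*t) - 3*t*exp(2*t) + exp(2*t)]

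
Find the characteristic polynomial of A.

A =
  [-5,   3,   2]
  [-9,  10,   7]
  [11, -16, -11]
x^3 + 6*x^2 + 12*x + 8

Expanding det(x·I − A) (e.g. by cofactor expansion or by noting that A is similar to its Jordan form J, which has the same characteristic polynomial as A) gives
  χ_A(x) = x^3 + 6*x^2 + 12*x + 8
which factors as (x + 2)^3. The eigenvalues (with algebraic multiplicities) are λ = -2 with multiplicity 3.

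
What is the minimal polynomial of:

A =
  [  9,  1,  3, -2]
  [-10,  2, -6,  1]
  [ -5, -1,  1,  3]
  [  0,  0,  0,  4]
x^2 - 8*x + 16

The characteristic polynomial is χ_A(x) = (x - 4)^4, so the eigenvalues are known. The minimal polynomial is
  m_A(x) = Π_λ (x − λ)^{k_λ}
where k_λ is the size of the *largest* Jordan block for λ (equivalently, the smallest k with (A − λI)^k v = 0 for every generalised eigenvector v of λ).

  λ = 4: largest Jordan block has size 2, contributing (x − 4)^2

So m_A(x) = (x - 4)^2 = x^2 - 8*x + 16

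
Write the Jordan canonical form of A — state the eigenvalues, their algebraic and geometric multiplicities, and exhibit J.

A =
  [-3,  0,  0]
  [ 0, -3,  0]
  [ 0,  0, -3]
J_1(-3) ⊕ J_1(-3) ⊕ J_1(-3)

The characteristic polynomial is
  det(x·I − A) = x^3 + 9*x^2 + 27*x + 27 = (x + 3)^3

Eigenvalues and multiplicities (the geometric multiplicity of λ is n − rank(A − λI), which equals the number of Jordan blocks for λ):
  λ = -3: algebraic multiplicity = 3, geometric multiplicity = 3

Determining the block sizes for each eigenvalue:
  λ = -3: gm = am = 3, so every block has size 1 → block sizes [1, 1, 1]

Assembling the blocks gives a Jordan form
J =
  [-3,  0,  0]
  [ 0, -3,  0]
  [ 0,  0, -3]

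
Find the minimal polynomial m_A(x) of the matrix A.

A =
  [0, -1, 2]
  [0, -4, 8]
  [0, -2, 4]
x^2

The characteristic polynomial is χ_A(x) = x^3, so the eigenvalues are known. The minimal polynomial is
  m_A(x) = Π_λ (x − λ)^{k_λ}
where k_λ is the size of the *largest* Jordan block for λ (equivalently, the smallest k with (A − λI)^k v = 0 for every generalised eigenvector v of λ).

  λ = 0: largest Jordan block has size 2, contributing (x − 0)^2

So m_A(x) = x^2 = x^2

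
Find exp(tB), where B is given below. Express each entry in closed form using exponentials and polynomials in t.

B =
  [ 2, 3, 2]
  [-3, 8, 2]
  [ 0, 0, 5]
e^{tB} =
  [-3*t*exp(5*t) + exp(5*t), 3*t*exp(5*t), 2*t*exp(5*t)]
  [-3*t*exp(5*t), 3*t*exp(5*t) + exp(5*t), 2*t*exp(5*t)]
  [0, 0, exp(5*t)]

Strategy: write B = P · J · P⁻¹ where J is a Jordan canonical form, so e^{tB} = P · e^{tJ} · P⁻¹, and e^{tJ} can be computed block-by-block.

B has Jordan form
J =
  [5, 1, 0]
  [0, 5, 0]
  [0, 0, 5]
(up to reordering of blocks).

Per-block formulas:
  For a 2×2 Jordan block J_2(5): exp(t · J_2(5)) = e^(5t)·(I + t·N), where N is the 2×2 nilpotent shift.
  For a 1×1 block at λ = 5: exp(t · [5]) = [e^(5t)].

After assembling e^{tJ} and conjugating by P, we get:

e^{tB} =
  [-3*t*exp(5*t) + exp(5*t), 3*t*exp(5*t), 2*t*exp(5*t)]
  [-3*t*exp(5*t), 3*t*exp(5*t) + exp(5*t), 2*t*exp(5*t)]
  [0, 0, exp(5*t)]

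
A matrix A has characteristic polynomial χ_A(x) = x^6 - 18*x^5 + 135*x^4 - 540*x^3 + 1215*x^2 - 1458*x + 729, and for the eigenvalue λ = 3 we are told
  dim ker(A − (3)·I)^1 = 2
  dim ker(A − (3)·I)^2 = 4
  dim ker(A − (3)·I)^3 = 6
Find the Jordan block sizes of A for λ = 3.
Block sizes for λ = 3: [3, 3]

From the dimensions of kernels of powers, the number of Jordan blocks of size at least j is d_j − d_{j−1} where d_j = dim ker(N^j) (with d_0 = 0). Computing the differences gives [2, 2, 2].
The number of blocks of size exactly k is (#blocks of size ≥ k) − (#blocks of size ≥ k + 1), so the partition is: 2 block(s) of size 3.
In nonincreasing order the block sizes are [3, 3].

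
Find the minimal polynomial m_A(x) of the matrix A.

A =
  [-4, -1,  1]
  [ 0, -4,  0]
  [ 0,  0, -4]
x^2 + 8*x + 16

The characteristic polynomial is χ_A(x) = (x + 4)^3, so the eigenvalues are known. The minimal polynomial is
  m_A(x) = Π_λ (x − λ)^{k_λ}
where k_λ is the size of the *largest* Jordan block for λ (equivalently, the smallest k with (A − λI)^k v = 0 for every generalised eigenvector v of λ).

  λ = -4: largest Jordan block has size 2, contributing (x + 4)^2

So m_A(x) = (x + 4)^2 = x^2 + 8*x + 16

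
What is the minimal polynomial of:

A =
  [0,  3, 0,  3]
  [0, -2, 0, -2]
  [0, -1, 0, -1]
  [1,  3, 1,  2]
x^3

The characteristic polynomial is χ_A(x) = x^4, so the eigenvalues are known. The minimal polynomial is
  m_A(x) = Π_λ (x − λ)^{k_λ}
where k_λ is the size of the *largest* Jordan block for λ (equivalently, the smallest k with (A − λI)^k v = 0 for every generalised eigenvector v of λ).

  λ = 0: largest Jordan block has size 3, contributing (x − 0)^3

So m_A(x) = x^3 = x^3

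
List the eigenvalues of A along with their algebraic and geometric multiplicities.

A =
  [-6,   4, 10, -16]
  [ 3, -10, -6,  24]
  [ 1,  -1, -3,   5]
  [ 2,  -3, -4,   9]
λ = -4: alg = 2, geom = 1; λ = -1: alg = 2, geom = 1

Step 1 — factor the characteristic polynomial to read off the algebraic multiplicities:
  χ_A(x) = (x + 1)^2*(x + 4)^2

Step 2 — compute geometric multiplicities via the rank-nullity identity g(λ) = n − rank(A − λI):
  rank(A − (-4)·I) = 3, so dim ker(A − (-4)·I) = n − 3 = 1
  rank(A − (-1)·I) = 3, so dim ker(A − (-1)·I) = n − 3 = 1

Summary:
  λ = -4: algebraic multiplicity = 2, geometric multiplicity = 1
  λ = -1: algebraic multiplicity = 2, geometric multiplicity = 1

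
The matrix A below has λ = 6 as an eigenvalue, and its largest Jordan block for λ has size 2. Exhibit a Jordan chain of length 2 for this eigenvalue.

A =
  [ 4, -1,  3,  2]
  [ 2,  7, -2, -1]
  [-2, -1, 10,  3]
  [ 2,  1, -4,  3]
A Jordan chain for λ = 6 of length 2:
v_1 = (-2, 2, -2, 2)ᵀ
v_2 = (1, 0, 0, 0)ᵀ

Let N = A − (6)·I. We want v_2 with N^2 v_2 = 0 but N^1 v_2 ≠ 0; then v_{j-1} := N · v_j for j = 2, …, 2.

Pick v_2 = (1, 0, 0, 0)ᵀ.
Then v_1 = N · v_2 = (-2, 2, -2, 2)ᵀ.

Sanity check: (A − (6)·I) v_1 = (0, 0, 0, 0)ᵀ = 0. ✓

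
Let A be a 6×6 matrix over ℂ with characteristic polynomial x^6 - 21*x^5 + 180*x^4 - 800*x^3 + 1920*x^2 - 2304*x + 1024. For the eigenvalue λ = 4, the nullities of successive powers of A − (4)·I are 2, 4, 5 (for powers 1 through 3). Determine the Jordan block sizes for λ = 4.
Block sizes for λ = 4: [3, 2]

From the dimensions of kernels of powers, the number of Jordan blocks of size at least j is d_j − d_{j−1} where d_j = dim ker(N^j) (with d_0 = 0). Computing the differences gives [2, 2, 1].
The number of blocks of size exactly k is (#blocks of size ≥ k) − (#blocks of size ≥ k + 1), so the partition is: 1 block(s) of size 2, 1 block(s) of size 3.
In nonincreasing order the block sizes are [3, 2].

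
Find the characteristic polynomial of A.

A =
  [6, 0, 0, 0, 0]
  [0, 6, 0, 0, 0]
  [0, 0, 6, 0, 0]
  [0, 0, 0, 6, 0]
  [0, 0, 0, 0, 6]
x^5 - 30*x^4 + 360*x^3 - 2160*x^2 + 6480*x - 7776

Expanding det(x·I − A) (e.g. by cofactor expansion or by noting that A is similar to its Jordan form J, which has the same characteristic polynomial as A) gives
  χ_A(x) = x^5 - 30*x^4 + 360*x^3 - 2160*x^2 + 6480*x - 7776
which factors as (x - 6)^5. The eigenvalues (with algebraic multiplicities) are λ = 6 with multiplicity 5.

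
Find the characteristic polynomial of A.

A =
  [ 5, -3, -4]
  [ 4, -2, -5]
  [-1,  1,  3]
x^3 - 6*x^2 + 12*x - 8

Expanding det(x·I − A) (e.g. by cofactor expansion or by noting that A is similar to its Jordan form J, which has the same characteristic polynomial as A) gives
  χ_A(x) = x^3 - 6*x^2 + 12*x - 8
which factors as (x - 2)^3. The eigenvalues (with algebraic multiplicities) are λ = 2 with multiplicity 3.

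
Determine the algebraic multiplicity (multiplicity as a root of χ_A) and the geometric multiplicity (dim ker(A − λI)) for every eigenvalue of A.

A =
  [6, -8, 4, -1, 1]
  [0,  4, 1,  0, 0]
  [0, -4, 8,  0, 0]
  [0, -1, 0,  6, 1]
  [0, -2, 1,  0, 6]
λ = 6: alg = 5, geom = 2

Step 1 — factor the characteristic polynomial to read off the algebraic multiplicities:
  χ_A(x) = (x - 6)^5

Step 2 — compute geometric multiplicities via the rank-nullity identity g(λ) = n − rank(A − λI):
  rank(A − (6)·I) = 3, so dim ker(A − (6)·I) = n − 3 = 2

Summary:
  λ = 6: algebraic multiplicity = 5, geometric multiplicity = 2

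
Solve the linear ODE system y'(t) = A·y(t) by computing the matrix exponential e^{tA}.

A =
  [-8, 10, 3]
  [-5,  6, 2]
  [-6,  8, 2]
e^{tA} =
  [-2*t^2 - 8*t + 1, 2*t^2 + 10*t, t^2 + 3*t]
  [-t^2 - 5*t, t^2 + 6*t + 1, t^2/2 + 2*t]
  [-2*t^2 - 6*t, 2*t^2 + 8*t, t^2 + 2*t + 1]

Strategy: write A = P · J · P⁻¹ where J is a Jordan canonical form, so e^{tA} = P · e^{tJ} · P⁻¹, and e^{tJ} can be computed block-by-block.

A has Jordan form
J =
  [0, 1, 0]
  [0, 0, 1]
  [0, 0, 0]
(up to reordering of blocks).

Per-block formulas:
  For a 3×3 Jordan block J_3(0): exp(t · J_3(0)) = e^(0t)·(I + t·N + (t^2/2)·N^2), where N is the 3×3 nilpotent shift.

After assembling e^{tJ} and conjugating by P, we get:

e^{tA} =
  [-2*t^2 - 8*t + 1, 2*t^2 + 10*t, t^2 + 3*t]
  [-t^2 - 5*t, t^2 + 6*t + 1, t^2/2 + 2*t]
  [-2*t^2 - 6*t, 2*t^2 + 8*t, t^2 + 2*t + 1]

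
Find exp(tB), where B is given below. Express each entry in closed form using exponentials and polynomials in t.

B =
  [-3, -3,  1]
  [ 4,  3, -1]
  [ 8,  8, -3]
e^{tB} =
  [-2*t*exp(-t) + exp(-t), t^2*exp(-t) - 3*t*exp(-t), -t^2*exp(-t)/2 + t*exp(-t)]
  [4*t*exp(-t), -2*t^2*exp(-t) + 4*t*exp(-t) + exp(-t), t^2*exp(-t) - t*exp(-t)]
  [8*t*exp(-t), -4*t^2*exp(-t) + 8*t*exp(-t), 2*t^2*exp(-t) - 2*t*exp(-t) + exp(-t)]

Strategy: write B = P · J · P⁻¹ where J is a Jordan canonical form, so e^{tB} = P · e^{tJ} · P⁻¹, and e^{tJ} can be computed block-by-block.

B has Jordan form
J =
  [-1,  1,  0]
  [ 0, -1,  1]
  [ 0,  0, -1]
(up to reordering of blocks).

Per-block formulas:
  For a 3×3 Jordan block J_3(-1): exp(t · J_3(-1)) = e^(-1t)·(I + t·N + (t^2/2)·N^2), where N is the 3×3 nilpotent shift.

After assembling e^{tJ} and conjugating by P, we get:

e^{tB} =
  [-2*t*exp(-t) + exp(-t), t^2*exp(-t) - 3*t*exp(-t), -t^2*exp(-t)/2 + t*exp(-t)]
  [4*t*exp(-t), -2*t^2*exp(-t) + 4*t*exp(-t) + exp(-t), t^2*exp(-t) - t*exp(-t)]
  [8*t*exp(-t), -4*t^2*exp(-t) + 8*t*exp(-t), 2*t^2*exp(-t) - 2*t*exp(-t) + exp(-t)]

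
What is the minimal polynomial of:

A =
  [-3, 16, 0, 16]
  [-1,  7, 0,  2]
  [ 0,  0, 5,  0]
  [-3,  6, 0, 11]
x^2 - 10*x + 25

The characteristic polynomial is χ_A(x) = (x - 5)^4, so the eigenvalues are known. The minimal polynomial is
  m_A(x) = Π_λ (x − λ)^{k_λ}
where k_λ is the size of the *largest* Jordan block for λ (equivalently, the smallest k with (A − λI)^k v = 0 for every generalised eigenvector v of λ).

  λ = 5: largest Jordan block has size 2, contributing (x − 5)^2

So m_A(x) = (x - 5)^2 = x^2 - 10*x + 25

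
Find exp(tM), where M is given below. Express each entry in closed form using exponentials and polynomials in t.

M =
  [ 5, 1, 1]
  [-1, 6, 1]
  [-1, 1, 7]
e^{tM} =
  [-t^2*exp(6*t)/2 - t*exp(6*t) + exp(6*t), t*exp(6*t), t^2*exp(6*t)/2 + t*exp(6*t)]
  [-t*exp(6*t), exp(6*t), t*exp(6*t)]
  [-t^2*exp(6*t)/2 - t*exp(6*t), t*exp(6*t), t^2*exp(6*t)/2 + t*exp(6*t) + exp(6*t)]

Strategy: write M = P · J · P⁻¹ where J is a Jordan canonical form, so e^{tM} = P · e^{tJ} · P⁻¹, and e^{tJ} can be computed block-by-block.

M has Jordan form
J =
  [6, 1, 0]
  [0, 6, 1]
  [0, 0, 6]
(up to reordering of blocks).

Per-block formulas:
  For a 3×3 Jordan block J_3(6): exp(t · J_3(6)) = e^(6t)·(I + t·N + (t^2/2)·N^2), where N is the 3×3 nilpotent shift.

After assembling e^{tJ} and conjugating by P, we get:

e^{tM} =
  [-t^2*exp(6*t)/2 - t*exp(6*t) + exp(6*t), t*exp(6*t), t^2*exp(6*t)/2 + t*exp(6*t)]
  [-t*exp(6*t), exp(6*t), t*exp(6*t)]
  [-t^2*exp(6*t)/2 - t*exp(6*t), t*exp(6*t), t^2*exp(6*t)/2 + t*exp(6*t) + exp(6*t)]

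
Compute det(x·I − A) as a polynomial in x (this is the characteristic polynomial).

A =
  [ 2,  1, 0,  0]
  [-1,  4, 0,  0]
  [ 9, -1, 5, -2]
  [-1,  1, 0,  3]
x^4 - 14*x^3 + 72*x^2 - 162*x + 135

Expanding det(x·I − A) (e.g. by cofactor expansion or by noting that A is similar to its Jordan form J, which has the same characteristic polynomial as A) gives
  χ_A(x) = x^4 - 14*x^3 + 72*x^2 - 162*x + 135
which factors as (x - 5)*(x - 3)^3. The eigenvalues (with algebraic multiplicities) are λ = 3 with multiplicity 3, λ = 5 with multiplicity 1.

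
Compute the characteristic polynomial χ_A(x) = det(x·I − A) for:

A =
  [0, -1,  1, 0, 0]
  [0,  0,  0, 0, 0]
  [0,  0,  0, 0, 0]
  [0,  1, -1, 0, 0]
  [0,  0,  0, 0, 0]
x^5

Expanding det(x·I − A) (e.g. by cofactor expansion or by noting that A is similar to its Jordan form J, which has the same characteristic polynomial as A) gives
  χ_A(x) = x^5
which factors as x^5. The eigenvalues (with algebraic multiplicities) are λ = 0 with multiplicity 5.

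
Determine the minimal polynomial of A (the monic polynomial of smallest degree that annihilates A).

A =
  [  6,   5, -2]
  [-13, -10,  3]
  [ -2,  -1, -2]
x^3 + 6*x^2 + 12*x + 8

The characteristic polynomial is χ_A(x) = (x + 2)^3, so the eigenvalues are known. The minimal polynomial is
  m_A(x) = Π_λ (x − λ)^{k_λ}
where k_λ is the size of the *largest* Jordan block for λ (equivalently, the smallest k with (A − λI)^k v = 0 for every generalised eigenvector v of λ).

  λ = -2: largest Jordan block has size 3, contributing (x + 2)^3

So m_A(x) = (x + 2)^3 = x^3 + 6*x^2 + 12*x + 8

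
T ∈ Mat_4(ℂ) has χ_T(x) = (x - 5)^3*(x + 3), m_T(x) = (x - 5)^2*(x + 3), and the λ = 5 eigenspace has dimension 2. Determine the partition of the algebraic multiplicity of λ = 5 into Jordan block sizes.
Block sizes for λ = 5: [2, 1]

Step 1 — from the characteristic polynomial, algebraic multiplicity of λ = 5 is 3. From dim ker(T − (5)·I) = 2, there are exactly 2 Jordan blocks for λ = 5.
Step 2 — from the minimal polynomial, the factor (x − 5)^2 tells us the largest block for λ = 5 has size 2.
Step 3 — with total size 3, 2 blocks, and largest block 2, the block sizes (in nonincreasing order) are [2, 1].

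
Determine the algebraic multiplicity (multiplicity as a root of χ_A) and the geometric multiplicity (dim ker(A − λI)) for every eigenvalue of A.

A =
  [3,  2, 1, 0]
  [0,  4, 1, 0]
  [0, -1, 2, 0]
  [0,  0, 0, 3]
λ = 3: alg = 4, geom = 2

Step 1 — factor the characteristic polynomial to read off the algebraic multiplicities:
  χ_A(x) = (x - 3)^4

Step 2 — compute geometric multiplicities via the rank-nullity identity g(λ) = n − rank(A − λI):
  rank(A − (3)·I) = 2, so dim ker(A − (3)·I) = n − 2 = 2

Summary:
  λ = 3: algebraic multiplicity = 4, geometric multiplicity = 2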